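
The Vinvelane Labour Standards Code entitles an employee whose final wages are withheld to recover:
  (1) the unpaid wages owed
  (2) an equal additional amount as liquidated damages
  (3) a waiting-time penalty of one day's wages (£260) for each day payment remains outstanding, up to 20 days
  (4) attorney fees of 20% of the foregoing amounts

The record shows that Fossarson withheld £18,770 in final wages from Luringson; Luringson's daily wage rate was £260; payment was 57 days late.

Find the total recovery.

£51,288

Liquidated damages (equal amount): £18,770
Penalty days: min(57, 20) = 20
Waiting-time penalty: 20 × £260 = £5,200
Subtotal: £18,770 + £18,770 + £5,200 = £42,740
Attorney fees: 20% of £42,740 = £8,548
Total award: £42,740 + £8,548 = £51,288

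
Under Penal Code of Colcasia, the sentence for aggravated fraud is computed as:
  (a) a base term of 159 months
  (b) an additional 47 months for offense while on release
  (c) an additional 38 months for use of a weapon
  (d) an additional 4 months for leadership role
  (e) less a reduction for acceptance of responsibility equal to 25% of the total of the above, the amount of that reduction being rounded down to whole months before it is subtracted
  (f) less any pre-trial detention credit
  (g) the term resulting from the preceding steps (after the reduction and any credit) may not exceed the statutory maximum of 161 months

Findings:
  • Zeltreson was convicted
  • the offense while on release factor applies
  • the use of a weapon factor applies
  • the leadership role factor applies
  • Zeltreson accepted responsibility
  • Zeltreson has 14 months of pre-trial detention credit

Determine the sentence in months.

161 months

Offense while on release enhancement: +47 months
Use of a weapon enhancement: +38 months
Leadership role enhancement: +4 months
Adjusted term: 159 months + 47 months + 38 months + 4 months = 248 months
Acceptance of responsibility reduction: 25% of 248 months = 62 months (rounded down)
After reduction: 248 − 62 = 186 months
Less pre-trial detention credit: 186 months − 14 months = 172 months
Cap at 161 months: 172 months exceeds the cap → 161 months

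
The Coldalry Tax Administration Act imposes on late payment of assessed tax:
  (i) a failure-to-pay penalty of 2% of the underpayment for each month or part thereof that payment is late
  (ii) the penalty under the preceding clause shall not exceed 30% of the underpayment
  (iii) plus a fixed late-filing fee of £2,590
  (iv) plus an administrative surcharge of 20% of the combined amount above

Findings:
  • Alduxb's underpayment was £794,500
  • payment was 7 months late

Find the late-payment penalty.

Penalty: £136,584

Accrued rate: 2% × 7 = 14%, capped at 30% → 14%
Failure-to-pay penalty: 14% of £794,500 = £111,230
Penalty before surcharge: £111,230 + £2,590 = £113,820
Administrative surcharge: 20% of £113,820 = £22,764
Total penalty: £113,820 + £22,764 = £136,584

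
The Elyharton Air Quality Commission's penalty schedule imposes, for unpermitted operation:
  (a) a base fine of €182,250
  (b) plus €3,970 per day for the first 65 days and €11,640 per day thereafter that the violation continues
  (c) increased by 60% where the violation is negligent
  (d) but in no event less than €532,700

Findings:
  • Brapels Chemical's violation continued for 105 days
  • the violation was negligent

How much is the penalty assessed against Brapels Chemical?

€1,449,440

First 65 days: 65 × €3,970 = €258,050
Remaining days: (105 − 65) × €11,640 = €465,600
Per-day component: €258,050 + €465,600 = €723,650
Base plus per-day: €182,250 + €723,650 = €905,900
Enhancement: 60% of €905,900 = €543,540
Enhanced fine: €905,900 + €543,540 = €1,449,440
Minimum €532,700: €1,449,440 meets the minimum, no increase.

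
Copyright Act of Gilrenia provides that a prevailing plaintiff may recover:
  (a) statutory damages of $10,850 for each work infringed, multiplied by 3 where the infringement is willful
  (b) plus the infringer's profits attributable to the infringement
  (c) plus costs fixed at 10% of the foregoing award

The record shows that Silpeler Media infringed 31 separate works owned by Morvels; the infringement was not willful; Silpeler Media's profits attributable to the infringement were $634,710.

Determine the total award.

Statutory damages: 31 × $10,850 = $336,350
Infringement not willful: no ×3 enhancement.
Combined award: $336,350 + $634,710 = $971,060
Costs: 10% of $971,060 = $97,106
Award plus costs: $971,060 + $97,106 = $1,068,166

$1,068,166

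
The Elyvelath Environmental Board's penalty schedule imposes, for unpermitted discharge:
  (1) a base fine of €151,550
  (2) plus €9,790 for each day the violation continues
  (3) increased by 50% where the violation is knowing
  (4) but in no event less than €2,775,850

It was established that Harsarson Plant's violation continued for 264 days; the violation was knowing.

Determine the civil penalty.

Per-day component: 264 × €9,790 = €2,584,560
Base plus per-day: €151,550 + €2,584,560 = €2,736,110
Enhancement: 50% of €2,736,110 = €1,368,055
Enhanced fine: €2,736,110 + €1,368,055 = €4,104,165
Minimum €2,775,850: €4,104,165 meets the minimum, no increase.

€4,104,165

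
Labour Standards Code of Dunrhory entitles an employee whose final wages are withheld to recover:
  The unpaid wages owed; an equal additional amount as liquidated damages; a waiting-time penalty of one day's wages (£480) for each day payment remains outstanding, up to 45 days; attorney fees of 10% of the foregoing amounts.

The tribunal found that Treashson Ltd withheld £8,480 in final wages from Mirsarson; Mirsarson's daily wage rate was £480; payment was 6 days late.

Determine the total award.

Liquidated damages (equal amount): £8,480
Penalty days: min(6, 45) = 6
Waiting-time penalty: 6 × £480 = £2,880
Subtotal: £8,480 + £8,480 + £2,880 = £19,840
Attorney fees: 10% of £19,840 = £1,984
Total award: £19,840 + £1,984 = £21,824

£21,824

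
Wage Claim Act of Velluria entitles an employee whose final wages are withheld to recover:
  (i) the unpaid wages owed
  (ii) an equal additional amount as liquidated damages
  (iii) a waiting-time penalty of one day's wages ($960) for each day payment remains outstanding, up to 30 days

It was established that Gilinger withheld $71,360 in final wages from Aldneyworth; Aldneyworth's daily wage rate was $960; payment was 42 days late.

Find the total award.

Liquidated damages (equal amount): $71,360
Penalty days: min(42, 30) = 30
Waiting-time penalty: 30 × $960 = $28,800
Total award: $71,360 + $71,360 + $28,800 = $171,520

$171,520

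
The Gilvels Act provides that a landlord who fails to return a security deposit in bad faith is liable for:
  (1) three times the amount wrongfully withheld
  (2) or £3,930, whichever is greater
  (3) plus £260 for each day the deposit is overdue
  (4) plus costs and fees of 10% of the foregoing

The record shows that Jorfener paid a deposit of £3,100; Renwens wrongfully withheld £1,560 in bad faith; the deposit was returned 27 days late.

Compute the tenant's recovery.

Recovery: £12,870

Trebled: 3 × £1,560 = £4,680
Minimum £3,930: £4,680 meets the minimum, no increase.
Late-return penalty: 27 × £260 = £7,020
Damages plus late penalty: £4,680 + £7,020 = £11,700
Costs and fees: 10% of £11,700 = £1,170
Total recovery: £11,700 + £1,170 = £12,870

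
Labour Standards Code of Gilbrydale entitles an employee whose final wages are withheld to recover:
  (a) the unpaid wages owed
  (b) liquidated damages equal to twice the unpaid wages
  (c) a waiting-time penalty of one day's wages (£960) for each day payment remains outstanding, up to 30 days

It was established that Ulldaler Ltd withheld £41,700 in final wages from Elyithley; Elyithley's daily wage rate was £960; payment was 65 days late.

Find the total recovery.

£153,900

Doubled: 2 × £41,700 = £83,400
Penalty days: min(65, 30) = 30
Waiting-time penalty: 30 × £960 = £28,800
Total award: £41,700 + £83,400 + £28,800 = £153,900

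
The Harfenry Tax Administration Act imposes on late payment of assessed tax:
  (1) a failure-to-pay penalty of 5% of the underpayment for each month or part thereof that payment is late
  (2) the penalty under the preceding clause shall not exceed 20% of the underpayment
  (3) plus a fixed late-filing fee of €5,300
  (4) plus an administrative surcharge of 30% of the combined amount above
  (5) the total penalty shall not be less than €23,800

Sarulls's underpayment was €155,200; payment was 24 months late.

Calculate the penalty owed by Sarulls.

Accrued rate: 5% × 24 = 120%, capped at 20% → 20%
Failure-to-pay penalty: 20% of €155,200 = €31,040
Penalty before surcharge: €31,040 + €5,300 = €36,340
Administrative surcharge: 30% of €36,340 = €10,902
Total penalty: €36,340 + €10,902 = €47,242
Minimum €23,800: €47,242 meets the minimum, no increase.

€47,242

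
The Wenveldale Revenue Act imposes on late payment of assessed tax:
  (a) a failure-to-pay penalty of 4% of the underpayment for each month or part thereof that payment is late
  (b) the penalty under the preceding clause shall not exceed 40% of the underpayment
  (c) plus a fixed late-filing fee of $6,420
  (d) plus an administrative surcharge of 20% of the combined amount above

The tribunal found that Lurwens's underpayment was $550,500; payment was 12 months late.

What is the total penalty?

$271,944

Accrued rate: 4% × 12 = 48%, capped at 40% → 40%
Failure-to-pay penalty: 40% of $550,500 = $220,200
Penalty before surcharge: $220,200 + $6,420 = $226,620
Administrative surcharge: 20% of $226,620 = $45,324
Total penalty: $226,620 + $45,324 = $271,944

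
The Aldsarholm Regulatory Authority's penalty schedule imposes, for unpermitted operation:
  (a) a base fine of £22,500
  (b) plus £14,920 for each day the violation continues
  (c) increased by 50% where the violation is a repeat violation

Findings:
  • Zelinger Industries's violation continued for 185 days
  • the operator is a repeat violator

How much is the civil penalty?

Per-day component: 185 × £14,920 = £2,760,200
Base plus per-day: £22,500 + £2,760,200 = £2,782,700
Enhancement: 50% of £2,782,700 = £1,391,350
Enhanced fine: £2,782,700 + £1,391,350 = £4,174,050

Civil penalty: £4,174,050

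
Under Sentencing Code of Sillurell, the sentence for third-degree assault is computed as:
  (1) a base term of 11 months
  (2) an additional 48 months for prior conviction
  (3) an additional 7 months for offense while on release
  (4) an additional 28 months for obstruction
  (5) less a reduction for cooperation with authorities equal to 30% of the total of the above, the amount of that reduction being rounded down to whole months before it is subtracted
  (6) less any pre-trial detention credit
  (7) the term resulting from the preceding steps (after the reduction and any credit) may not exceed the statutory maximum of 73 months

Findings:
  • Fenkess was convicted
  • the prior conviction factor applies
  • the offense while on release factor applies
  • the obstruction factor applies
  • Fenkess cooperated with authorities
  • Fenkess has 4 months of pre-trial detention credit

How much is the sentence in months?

Prior conviction enhancement: +48 months
Offense while on release enhancement: +7 months
Obstruction enhancement: +28 months
Adjusted term: 11 months + 48 months + 7 months + 28 months = 94 months
Cooperation with authorities reduction: 30% of 94 months = 28 months (rounded down)
After reduction: 94 − 28 = 66 months
Less pre-trial detention credit: 66 months − 4 months = 62 months
Cap at 73 months: 62 months is within the cap, no reduction.

62 months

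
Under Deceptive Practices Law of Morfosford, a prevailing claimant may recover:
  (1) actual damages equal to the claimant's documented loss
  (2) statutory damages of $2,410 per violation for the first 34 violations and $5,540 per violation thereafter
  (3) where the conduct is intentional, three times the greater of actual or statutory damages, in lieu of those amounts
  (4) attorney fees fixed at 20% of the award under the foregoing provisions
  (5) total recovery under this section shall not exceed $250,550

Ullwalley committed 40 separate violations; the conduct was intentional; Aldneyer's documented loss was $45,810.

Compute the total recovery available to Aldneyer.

First 34 violations: 34 × $2,410 = $81,940
Remaining violations: (40 − 34) × $5,540 = $33,240
Statutory damages: $81,940 + $33,240 = $115,180
Greater of actual damages ($45,810) or statutory damages ($115,180): $115,180
Trebled: 3 × $115,180 = $345,540
Attorney fees: 20% of $345,540 = $69,108
Total before cap: $345,540 + $69,108 = $414,648
Cap at $250,550: $414,648 exceeds the cap → $250,550

$250,550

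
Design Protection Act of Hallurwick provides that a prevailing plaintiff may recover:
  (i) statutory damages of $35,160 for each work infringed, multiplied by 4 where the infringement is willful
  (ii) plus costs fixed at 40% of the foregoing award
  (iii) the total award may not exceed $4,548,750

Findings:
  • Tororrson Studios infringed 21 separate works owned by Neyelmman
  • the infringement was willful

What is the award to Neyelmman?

$4,134,816

Statutory damages: 21 × $35,160 = $738,360
Multiplied by 4: 4 × $738,360 = $2,953,440
Costs: 40% of $2,953,440 = $1,181,376
Award plus costs: $2,953,440 + $1,181,376 = $4,134,816
Cap at $4,548,750: $4,134,816 is within the cap, no reduction.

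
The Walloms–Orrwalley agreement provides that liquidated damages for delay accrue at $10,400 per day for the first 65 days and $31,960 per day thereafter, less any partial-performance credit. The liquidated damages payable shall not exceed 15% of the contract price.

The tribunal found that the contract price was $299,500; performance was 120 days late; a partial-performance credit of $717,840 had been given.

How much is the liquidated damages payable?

First 65 days: 65 × $10,400 = $676,000
Remaining days: (120 − 65) × $31,960 = $1,757,800
Accrued per-day damages: $676,000 + $1,757,800 = $2,433,800
Less partial-performance credit: $2,433,800 − $717,840 = $1,715,960
Cap: 15% of $299,500 = $44,925
Cap at $44,925: $1,715,960 exceeds the cap → $44,925

$44,925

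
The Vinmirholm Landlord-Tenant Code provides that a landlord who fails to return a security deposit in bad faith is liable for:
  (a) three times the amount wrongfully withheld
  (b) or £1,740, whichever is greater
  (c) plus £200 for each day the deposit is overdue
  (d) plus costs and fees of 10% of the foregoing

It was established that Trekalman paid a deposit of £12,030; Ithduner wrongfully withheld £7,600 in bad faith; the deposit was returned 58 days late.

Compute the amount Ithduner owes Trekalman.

Trebled: 3 × £7,600 = £22,800
Minimum £1,740: £22,800 meets the minimum, no increase.
Late-return penalty: 58 × £200 = £11,600
Damages plus late penalty: £22,800 + £11,600 = £34,400
Costs and fees: 10% of £34,400 = £3,440
Total recovery: £34,400 + £3,440 = £37,840

£37,840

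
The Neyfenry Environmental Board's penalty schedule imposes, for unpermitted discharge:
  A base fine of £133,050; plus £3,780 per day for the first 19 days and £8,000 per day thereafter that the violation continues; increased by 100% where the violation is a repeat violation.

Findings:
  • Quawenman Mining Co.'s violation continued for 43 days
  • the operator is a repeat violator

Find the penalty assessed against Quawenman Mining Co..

First 19 days: 19 × £3,780 = £71,820
Remaining days: (43 − 19) × £8,000 = £192,000
Per-day component: £71,820 + £192,000 = £263,820
Base plus per-day: £133,050 + £263,820 = £396,870
Enhancement: 100% of £396,870 = £396,870
Enhanced fine: £396,870 + £396,870 = £793,740

Civil penalty: £793,740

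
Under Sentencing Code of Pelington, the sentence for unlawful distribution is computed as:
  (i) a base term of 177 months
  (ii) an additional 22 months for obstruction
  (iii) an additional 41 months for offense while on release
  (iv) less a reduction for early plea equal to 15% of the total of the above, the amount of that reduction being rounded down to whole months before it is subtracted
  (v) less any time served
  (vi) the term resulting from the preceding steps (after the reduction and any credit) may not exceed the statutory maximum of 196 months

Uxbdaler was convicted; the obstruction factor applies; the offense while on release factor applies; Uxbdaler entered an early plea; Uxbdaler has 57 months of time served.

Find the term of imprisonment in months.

147 months

Obstruction enhancement: +22 months
Offense while on release enhancement: +41 months
Adjusted term: 177 months + 22 months + 41 months = 240 months
Early plea reduction: 15% of 240 months = 36 months (rounded down)
After reduction: 240 − 36 = 204 months
Less time served: 204 months − 57 months = 147 months
Cap at 196 months: 147 months is within the cap, no reduction.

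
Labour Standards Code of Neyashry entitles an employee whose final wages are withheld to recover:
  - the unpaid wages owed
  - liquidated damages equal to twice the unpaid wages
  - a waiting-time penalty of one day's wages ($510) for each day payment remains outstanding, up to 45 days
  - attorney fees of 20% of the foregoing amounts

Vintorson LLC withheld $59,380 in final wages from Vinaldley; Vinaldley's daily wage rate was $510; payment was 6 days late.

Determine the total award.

Total award: $217,440

Doubled: 2 × $59,380 = $118,760
Penalty days: min(6, 45) = 6
Waiting-time penalty: 6 × $510 = $3,060
Subtotal: $59,380 + $118,760 + $3,060 = $181,200
Attorney fees: 20% of $181,200 = $36,240
Total award: $181,200 + $36,240 = $217,440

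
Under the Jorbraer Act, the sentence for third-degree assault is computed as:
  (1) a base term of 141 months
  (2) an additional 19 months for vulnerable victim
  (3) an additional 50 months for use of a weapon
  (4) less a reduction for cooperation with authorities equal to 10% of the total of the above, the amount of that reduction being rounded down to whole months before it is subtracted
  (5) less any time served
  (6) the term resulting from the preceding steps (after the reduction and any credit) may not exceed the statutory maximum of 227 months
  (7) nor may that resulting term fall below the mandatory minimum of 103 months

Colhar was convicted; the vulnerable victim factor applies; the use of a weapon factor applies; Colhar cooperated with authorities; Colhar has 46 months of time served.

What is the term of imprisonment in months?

Vulnerable victim enhancement: +19 months
Use of a weapon enhancement: +50 months
Adjusted term: 141 months + 19 months + 50 months = 210 months
Cooperation with authorities reduction: 10% of 210 months = 21 months (rounded down)
After reduction: 210 − 21 = 189 months
Less time served: 189 months − 46 months = 143 months
Cap at 227 months: 143 months is within the cap, no reduction.
Minimum 103 months: 143 months meets the minimum, no increase.

143 months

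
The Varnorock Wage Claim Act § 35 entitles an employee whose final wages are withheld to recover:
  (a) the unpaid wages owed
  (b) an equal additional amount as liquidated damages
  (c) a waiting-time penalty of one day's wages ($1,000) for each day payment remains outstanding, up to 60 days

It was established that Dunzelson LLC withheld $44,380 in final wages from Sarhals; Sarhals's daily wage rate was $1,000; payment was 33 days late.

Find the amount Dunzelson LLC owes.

$121,760

Liquidated damages (equal amount): $44,380
Penalty days: min(33, 60) = 33
Waiting-time penalty: 33 × $1,000 = $33,000
Total award: $44,380 + $44,380 + $33,000 = $121,760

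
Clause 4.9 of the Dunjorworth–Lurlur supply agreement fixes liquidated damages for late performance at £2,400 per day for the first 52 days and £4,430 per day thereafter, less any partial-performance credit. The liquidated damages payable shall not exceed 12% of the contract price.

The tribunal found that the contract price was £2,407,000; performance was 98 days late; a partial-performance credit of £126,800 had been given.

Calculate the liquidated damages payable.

First 52 days: 52 × £2,400 = £124,800
Remaining days: (98 − 52) × £4,430 = £203,780
Accrued per-day damages: £124,800 + £203,780 = £328,580
Less partial-performance credit: £328,580 − £126,800 = £201,780
Cap: 12% of £2,407,000 = £288,840
Cap at £288,840: £201,780 is within the cap, no reduction.

£201,780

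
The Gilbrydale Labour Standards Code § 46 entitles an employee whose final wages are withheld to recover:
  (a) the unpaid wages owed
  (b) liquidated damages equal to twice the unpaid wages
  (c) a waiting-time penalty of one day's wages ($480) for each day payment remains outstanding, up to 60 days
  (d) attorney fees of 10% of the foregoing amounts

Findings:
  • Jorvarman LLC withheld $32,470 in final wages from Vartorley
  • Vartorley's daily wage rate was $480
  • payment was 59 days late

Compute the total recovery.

Doubled: 2 × $32,470 = $64,940
Penalty days: min(59, 60) = 59
Waiting-time penalty: 59 × $480 = $28,320
Subtotal: $32,470 + $64,940 + $28,320 = $125,730
Attorney fees: 10% of $125,730 = $12,573
Total award: $125,730 + $12,573 = $138,303

$138,303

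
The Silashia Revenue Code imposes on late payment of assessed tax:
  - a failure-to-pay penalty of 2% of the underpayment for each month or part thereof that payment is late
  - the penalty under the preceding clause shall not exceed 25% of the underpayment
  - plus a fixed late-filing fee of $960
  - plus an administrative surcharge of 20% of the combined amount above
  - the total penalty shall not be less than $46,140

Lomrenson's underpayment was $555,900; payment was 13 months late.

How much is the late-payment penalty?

Accrued rate: 2% × 13 = 26%, capped at 25% → 25%
Failure-to-pay penalty: 25% of $555,900 = $138,975
Penalty before surcharge: $138,975 + $960 = $139,935
Administrative surcharge: 20% of $139,935 = $27,987
Total penalty: $139,935 + $27,987 = $167,922
Minimum $46,140: $167,922 meets the minimum, no increase.

$167,922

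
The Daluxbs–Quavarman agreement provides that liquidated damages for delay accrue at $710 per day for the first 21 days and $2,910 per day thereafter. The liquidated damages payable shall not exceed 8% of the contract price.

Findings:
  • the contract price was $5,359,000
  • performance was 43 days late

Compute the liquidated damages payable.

$78,930

First 21 days: 21 × $710 = $14,910
Remaining days: (43 − 21) × $2,910 = $64,020
Accrued per-day damages: $14,910 + $64,020 = $78,930
Cap: 8% of $5,359,000 = $428,720
Cap at $428,720: $78,930 is within the cap, no reduction.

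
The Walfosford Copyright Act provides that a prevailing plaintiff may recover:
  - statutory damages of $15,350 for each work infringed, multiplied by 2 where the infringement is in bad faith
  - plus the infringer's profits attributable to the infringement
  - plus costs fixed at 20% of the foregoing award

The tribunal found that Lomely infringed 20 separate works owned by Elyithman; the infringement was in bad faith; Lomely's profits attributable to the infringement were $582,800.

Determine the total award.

$1,436,160

Statutory damages: 20 × $15,350 = $307,000
Doubled: 2 × $307,000 = $614,000
Combined award: $614,000 + $582,800 = $1,196,800
Costs: 20% of $1,196,800 = $239,360
Award plus costs: $1,196,800 + $239,360 = $1,436,160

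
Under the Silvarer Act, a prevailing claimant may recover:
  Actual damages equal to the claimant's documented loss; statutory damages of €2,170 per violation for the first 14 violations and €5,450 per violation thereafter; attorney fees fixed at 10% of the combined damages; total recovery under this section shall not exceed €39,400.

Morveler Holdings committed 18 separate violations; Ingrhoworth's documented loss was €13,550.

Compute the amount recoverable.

First 14 violations: 14 × €2,170 = €30,380
Remaining violations: (18 − 14) × €5,450 = €21,800
Statutory damages: €30,380 + €21,800 = €52,180
Combined damages: €13,550 + €52,180 = €65,730
Attorney fees: 10% of €65,730 = €6,573
Total before cap: €65,730 + €6,573 = €72,303
Cap at €39,400: €72,303 exceeds the cap → €39,400

€39,400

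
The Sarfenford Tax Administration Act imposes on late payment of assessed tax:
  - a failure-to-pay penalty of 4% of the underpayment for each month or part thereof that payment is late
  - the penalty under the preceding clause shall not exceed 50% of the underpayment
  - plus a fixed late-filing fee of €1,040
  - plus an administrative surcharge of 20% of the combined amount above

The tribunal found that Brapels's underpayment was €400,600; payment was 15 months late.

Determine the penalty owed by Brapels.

€241,608

Accrued rate: 4% × 15 = 60%, capped at 50% → 50%
Failure-to-pay penalty: 50% of €400,600 = €200,300
Penalty before surcharge: €200,300 + €1,040 = €201,340
Administrative surcharge: 20% of €201,340 = €40,268
Total penalty: €201,340 + €40,268 = €241,608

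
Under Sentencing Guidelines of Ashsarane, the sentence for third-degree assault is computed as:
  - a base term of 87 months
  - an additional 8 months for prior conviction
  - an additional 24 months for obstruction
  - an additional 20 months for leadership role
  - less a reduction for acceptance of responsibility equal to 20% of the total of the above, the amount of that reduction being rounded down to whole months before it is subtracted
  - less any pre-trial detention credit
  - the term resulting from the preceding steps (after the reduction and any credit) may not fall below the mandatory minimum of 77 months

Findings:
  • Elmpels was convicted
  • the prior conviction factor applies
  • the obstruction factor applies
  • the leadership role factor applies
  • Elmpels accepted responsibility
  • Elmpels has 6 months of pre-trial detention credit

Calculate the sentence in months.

106 months

Prior conviction enhancement: +8 months
Obstruction enhancement: +24 months
Leadership role enhancement: +20 months
Adjusted term: 87 months + 8 months + 24 months + 20 months = 139 months
Acceptance of responsibility reduction: 20% of 139 months = 27 months (rounded down)
After reduction: 139 − 27 = 112 months
Less pre-trial detention credit: 112 months − 6 months = 106 months
Minimum 77 months: 106 months meets the minimum, no increase.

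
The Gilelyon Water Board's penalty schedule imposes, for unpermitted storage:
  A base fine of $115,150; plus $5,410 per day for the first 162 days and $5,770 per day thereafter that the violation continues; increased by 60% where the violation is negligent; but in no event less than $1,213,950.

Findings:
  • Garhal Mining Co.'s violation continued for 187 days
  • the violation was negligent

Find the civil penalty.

First 162 days: 162 × $5,410 = $876,420
Remaining days: (187 − 162) × $5,770 = $144,250
Per-day component: $876,420 + $144,250 = $1,020,670
Base plus per-day: $115,150 + $1,020,670 = $1,135,820
Enhancement: 60% of $1,135,820 = $681,492
Enhanced fine: $1,135,820 + $681,492 = $1,817,312
Minimum $1,213,950: $1,817,312 meets the minimum, no increase.

$1,817,312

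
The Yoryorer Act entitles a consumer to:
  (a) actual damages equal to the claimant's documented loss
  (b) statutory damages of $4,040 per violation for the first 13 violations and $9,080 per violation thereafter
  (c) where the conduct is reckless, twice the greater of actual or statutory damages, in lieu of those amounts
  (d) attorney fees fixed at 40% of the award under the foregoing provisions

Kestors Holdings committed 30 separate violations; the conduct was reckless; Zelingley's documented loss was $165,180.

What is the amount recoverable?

$579,264

First 13 violations: 13 × $4,040 = $52,520
Remaining violations: (30 − 13) × $9,080 = $154,360
Statutory damages: $52,520 + $154,360 = $206,880
Greater of actual damages ($165,180) or statutory damages ($206,880): $206,880
Doubled: 2 × $206,880 = $413,760
Attorney fees: 40% of $413,760 = $165,504
Total recovery: $413,760 + $165,504 = $579,264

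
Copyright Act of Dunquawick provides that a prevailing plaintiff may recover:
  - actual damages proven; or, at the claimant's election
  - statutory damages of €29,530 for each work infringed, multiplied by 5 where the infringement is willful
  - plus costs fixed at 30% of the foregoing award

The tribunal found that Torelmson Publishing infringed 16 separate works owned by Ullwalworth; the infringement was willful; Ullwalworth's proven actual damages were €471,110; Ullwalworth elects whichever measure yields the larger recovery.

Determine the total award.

Statutory damages: 16 × €29,530 = €472,480
Multiplied by 5: 5 × €472,480 = €2,362,400
Greater of actual damages (€471,110) or enhanced statutory damages (€2,362,400): €2,362,400
Costs: 30% of €2,362,400 = €708,720
Award plus costs: €2,362,400 + €708,720 = €3,071,120

€3,071,120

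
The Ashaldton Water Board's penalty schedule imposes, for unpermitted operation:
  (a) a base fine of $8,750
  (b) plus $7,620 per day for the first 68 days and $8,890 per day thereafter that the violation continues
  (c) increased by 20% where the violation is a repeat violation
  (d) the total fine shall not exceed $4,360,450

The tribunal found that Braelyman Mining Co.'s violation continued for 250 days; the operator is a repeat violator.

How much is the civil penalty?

$2,573,868

First 68 days: 68 × $7,620 = $518,160
Remaining days: (250 − 68) × $8,890 = $1,617,980
Per-day component: $518,160 + $1,617,980 = $2,136,140
Base plus per-day: $8,750 + $2,136,140 = $2,144,890
Enhancement: 20% of $2,144,890 = $428,978
Enhanced fine: $2,144,890 + $428,978 = $2,573,868
Cap at $4,360,450: $2,573,868 is within the cap, no reduction.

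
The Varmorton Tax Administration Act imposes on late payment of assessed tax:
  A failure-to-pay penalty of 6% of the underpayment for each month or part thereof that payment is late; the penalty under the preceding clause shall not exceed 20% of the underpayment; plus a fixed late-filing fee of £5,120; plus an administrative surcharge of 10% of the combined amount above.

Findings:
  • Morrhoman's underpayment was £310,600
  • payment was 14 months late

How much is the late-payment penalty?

Accrued rate: 6% × 14 = 84%, capped at 20% → 20%
Failure-to-pay penalty: 20% of £310,600 = £62,120
Penalty before surcharge: £62,120 + £5,120 = £67,240
Administrative surcharge: 10% of £67,240 = £6,724
Total penalty: £67,240 + £6,724 = £73,964

£73,964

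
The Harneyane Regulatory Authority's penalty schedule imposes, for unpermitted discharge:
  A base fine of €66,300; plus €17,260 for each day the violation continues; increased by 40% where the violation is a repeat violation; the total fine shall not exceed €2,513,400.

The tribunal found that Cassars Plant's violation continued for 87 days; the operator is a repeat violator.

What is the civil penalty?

Per-day component: 87 × €17,260 = €1,501,620
Base plus per-day: €66,300 + €1,501,620 = €1,567,920
Enhancement: 40% of €1,567,920 = €627,168
Enhanced fine: €1,567,920 + €627,168 = €2,195,088
Cap at €2,513,400: €2,195,088 is within the cap, no reduction.

€2,195,088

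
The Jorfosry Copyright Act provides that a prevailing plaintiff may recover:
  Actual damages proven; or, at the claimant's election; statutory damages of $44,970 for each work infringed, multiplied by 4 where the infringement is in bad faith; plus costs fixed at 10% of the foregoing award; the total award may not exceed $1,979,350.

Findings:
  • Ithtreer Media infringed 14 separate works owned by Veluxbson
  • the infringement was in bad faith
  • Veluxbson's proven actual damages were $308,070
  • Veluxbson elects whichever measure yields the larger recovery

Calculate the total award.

Statutory damages: 14 × $44,970 = $629,580
Multiplied by 4: 4 × $629,580 = $2,518,320
Greater of actual damages ($308,070) or enhanced statutory damages ($2,518,320): $2,518,320
Costs: 10% of $2,518,320 = $251,832
Award plus costs: $2,518,320 + $251,832 = $2,770,152
Cap at $1,979,350: $2,770,152 exceeds the cap → $1,979,350

$1,979,350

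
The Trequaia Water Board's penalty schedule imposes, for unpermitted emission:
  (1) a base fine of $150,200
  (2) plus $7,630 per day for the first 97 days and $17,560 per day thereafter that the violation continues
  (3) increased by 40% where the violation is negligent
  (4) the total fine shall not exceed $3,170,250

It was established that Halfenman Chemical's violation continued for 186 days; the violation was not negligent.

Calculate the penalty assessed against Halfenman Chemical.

First 97 days: 97 × $7,630 = $740,110
Remaining days: (186 − 97) × $17,560 = $1,562,840
Per-day component: $740,110 + $1,562,840 = $2,302,950
Base plus per-day: $150,200 + $2,302,950 = $2,453,150
The violation was not negligent: no 40% increase.
Cap at $3,170,250: $2,453,150 is within the cap, no reduction.

Civil penalty: $2,453,150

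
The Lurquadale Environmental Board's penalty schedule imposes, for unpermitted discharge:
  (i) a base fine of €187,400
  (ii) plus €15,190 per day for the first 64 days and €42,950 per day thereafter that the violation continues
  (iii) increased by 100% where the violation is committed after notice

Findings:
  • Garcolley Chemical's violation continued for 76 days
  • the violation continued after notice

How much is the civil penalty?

Civil penalty: €3,349,920

First 64 days: 64 × €15,190 = €972,160
Remaining days: (76 − 64) × €42,950 = €515,400
Per-day component: €972,160 + €515,400 = €1,487,560
Base plus per-day: €187,400 + €1,487,560 = €1,674,960
Enhancement: 100% of €1,674,960 = €1,674,960
Enhanced fine: €1,674,960 + €1,674,960 = €3,349,920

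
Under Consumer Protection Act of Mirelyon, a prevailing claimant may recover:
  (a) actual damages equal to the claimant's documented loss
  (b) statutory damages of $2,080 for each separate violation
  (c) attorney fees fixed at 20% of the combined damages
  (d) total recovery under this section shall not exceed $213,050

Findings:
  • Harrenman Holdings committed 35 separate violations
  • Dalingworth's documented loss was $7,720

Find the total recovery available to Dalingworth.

Statutory damages: 35 × $2,080 = $72,800
Combined damages: $7,720 + $72,800 = $80,520
Attorney fees: 20% of $80,520 = $16,104
Total before cap: $80,520 + $16,104 = $96,624
Cap at $213,050: $96,624 is within the cap, no reduction.

$96,624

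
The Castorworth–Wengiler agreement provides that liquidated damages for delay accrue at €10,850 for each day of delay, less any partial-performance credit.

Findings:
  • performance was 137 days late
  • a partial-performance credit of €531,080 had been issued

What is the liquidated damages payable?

Per-day damages: 137 × €10,850 = €1,486,450
Less partial-performance credit: €1,486,450 − €531,080 = €955,370

€955,370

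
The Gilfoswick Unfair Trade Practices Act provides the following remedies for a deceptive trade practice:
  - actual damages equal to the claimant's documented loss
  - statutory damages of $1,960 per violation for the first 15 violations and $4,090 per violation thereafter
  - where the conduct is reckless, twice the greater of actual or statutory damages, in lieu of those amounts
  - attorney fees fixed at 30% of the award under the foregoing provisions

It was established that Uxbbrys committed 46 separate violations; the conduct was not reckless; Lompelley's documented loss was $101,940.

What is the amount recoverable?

$335,569

First 15 violations: 15 × $1,960 = $29,400
Remaining violations: (46 − 15) × $4,090 = $126,790
Statutory damages: $29,400 + $126,790 = $156,190
Conduct not reckless: the in-lieu enhancement does not apply.
Actual plus statutory damages: $101,940 + $156,190 = $258,130
Attorney fees: 30% of $258,130 = $77,439
Total recovery: $258,130 + $77,439 = $335,569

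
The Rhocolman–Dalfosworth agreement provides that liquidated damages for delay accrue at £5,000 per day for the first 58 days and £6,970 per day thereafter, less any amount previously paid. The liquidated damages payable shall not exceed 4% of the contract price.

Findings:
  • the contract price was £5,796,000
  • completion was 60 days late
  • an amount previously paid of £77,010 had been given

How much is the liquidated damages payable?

First 58 days: 58 × £5,000 = £290,000
Remaining days: (60 − 58) × £6,970 = £13,940
Accrued per-day damages: £290,000 + £13,940 = £303,940
Less amount previously paid: £303,940 − £77,010 = £226,930
Cap: 4% of £5,796,000 = £231,840
Cap at £231,840: £226,930 is within the cap, no reduction.

£226,930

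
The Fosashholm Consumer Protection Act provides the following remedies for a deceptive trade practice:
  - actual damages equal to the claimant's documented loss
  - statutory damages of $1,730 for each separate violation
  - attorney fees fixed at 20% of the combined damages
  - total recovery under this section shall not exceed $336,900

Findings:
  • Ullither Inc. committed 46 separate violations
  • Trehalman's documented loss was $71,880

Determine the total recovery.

$181,752

Statutory damages: 46 × $1,730 = $79,580
Combined damages: $71,880 + $79,580 = $151,460
Attorney fees: 20% of $151,460 = $30,292
Total before cap: $151,460 + $30,292 = $181,752
Cap at $336,900: $181,752 is within the cap, no reduction.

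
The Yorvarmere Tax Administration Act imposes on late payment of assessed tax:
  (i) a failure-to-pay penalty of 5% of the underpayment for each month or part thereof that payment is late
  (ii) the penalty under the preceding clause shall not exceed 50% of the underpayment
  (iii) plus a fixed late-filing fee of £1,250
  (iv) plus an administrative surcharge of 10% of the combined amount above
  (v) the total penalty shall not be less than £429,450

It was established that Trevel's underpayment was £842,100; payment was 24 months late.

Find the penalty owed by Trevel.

£464,530

Accrued rate: 5% × 24 = 120%, capped at 50% → 50%
Failure-to-pay penalty: 50% of £842,100 = £421,050
Penalty before surcharge: £421,050 + £1,250 = £422,300
Administrative surcharge: 10% of £422,300 = £42,230
Total penalty: £422,300 + £42,230 = £464,530
Minimum £429,450: £464,530 meets the minimum, no increase.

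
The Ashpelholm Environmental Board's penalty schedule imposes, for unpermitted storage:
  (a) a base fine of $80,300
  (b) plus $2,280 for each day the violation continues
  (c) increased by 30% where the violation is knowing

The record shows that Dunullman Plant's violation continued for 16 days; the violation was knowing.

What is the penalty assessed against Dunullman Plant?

Per-day component: 16 × $2,280 = $36,480
Base plus per-day: $80,300 + $36,480 = $116,780
Enhancement: 30% of $116,780 = $35,034
Enhanced fine: $116,780 + $35,034 = $151,814

$151,814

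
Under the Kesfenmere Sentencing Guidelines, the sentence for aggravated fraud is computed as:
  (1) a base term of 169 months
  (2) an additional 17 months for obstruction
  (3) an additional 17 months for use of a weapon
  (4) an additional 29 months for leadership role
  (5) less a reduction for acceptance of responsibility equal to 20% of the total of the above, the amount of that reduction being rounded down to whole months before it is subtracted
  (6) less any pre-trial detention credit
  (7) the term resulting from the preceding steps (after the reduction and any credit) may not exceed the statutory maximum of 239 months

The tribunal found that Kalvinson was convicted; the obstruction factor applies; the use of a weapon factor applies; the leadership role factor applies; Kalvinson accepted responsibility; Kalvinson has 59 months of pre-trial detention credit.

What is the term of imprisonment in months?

127 months

Obstruction enhancement: +17 months
Use of a weapon enhancement: +17 months
Leadership role enhancement: +29 months
Adjusted term: 169 months + 17 months + 17 months + 29 months = 232 months
Acceptance of responsibility reduction: 20% of 232 months = 46 months (rounded down)
After reduction: 232 − 46 = 186 months
Less pre-trial detention credit: 186 months − 59 months = 127 months
Cap at 239 months: 127 months is within the cap, no reduction.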